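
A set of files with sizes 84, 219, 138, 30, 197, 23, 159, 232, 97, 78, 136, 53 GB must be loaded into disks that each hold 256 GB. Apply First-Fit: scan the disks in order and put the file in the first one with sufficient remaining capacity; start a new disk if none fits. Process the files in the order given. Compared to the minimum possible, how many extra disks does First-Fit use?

0

First-Fit: [84,138,30] [219,23] [197,53] [159,97] [232] [78,136] → 6 disks.
Total size 1446 GB; any packing needs at least ⌈1446/256⌉ = 6 disks.
So 6 is already optimal.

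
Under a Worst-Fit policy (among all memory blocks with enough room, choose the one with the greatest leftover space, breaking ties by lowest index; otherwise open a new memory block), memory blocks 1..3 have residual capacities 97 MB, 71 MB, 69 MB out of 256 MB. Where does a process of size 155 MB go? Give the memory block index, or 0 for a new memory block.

No memory block has ≥ 155 MB free, so a new memory block is opened.

0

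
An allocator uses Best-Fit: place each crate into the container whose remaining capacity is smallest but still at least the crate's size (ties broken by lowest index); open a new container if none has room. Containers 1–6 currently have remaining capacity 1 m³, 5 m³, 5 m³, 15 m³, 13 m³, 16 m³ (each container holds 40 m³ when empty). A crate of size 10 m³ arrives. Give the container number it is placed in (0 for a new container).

5

Containers with room: container 4 (15 m³), container 5 (13 m³), container 6 (16 m³).
Tightest fit is container 5 with 13 m³ free.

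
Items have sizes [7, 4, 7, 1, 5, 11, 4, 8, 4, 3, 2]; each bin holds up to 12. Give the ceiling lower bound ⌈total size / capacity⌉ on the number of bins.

5 bins

Total size = 7 + 4 + 7 + 1 + 5 + 11 + 4 + 8 + 4 + 3 + 2 = 56.
⌈56 / 12⌉ = 5.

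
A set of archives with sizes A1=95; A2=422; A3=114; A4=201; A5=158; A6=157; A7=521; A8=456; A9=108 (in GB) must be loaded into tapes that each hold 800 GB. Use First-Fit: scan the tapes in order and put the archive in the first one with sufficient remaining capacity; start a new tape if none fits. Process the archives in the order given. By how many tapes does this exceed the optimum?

First-Fit: [95,422,114,158] [201,157,108] [521] [456] → 4 tapes.
Total size 2232 GB; any packing needs at least ⌈2232/800⌉ = 3 tapes.
An optimal packing achieves that bound: [521,201] [456,158,157] [422,114,108,95] → 3 tapes.
Excess: 4 − 3 = 1.

1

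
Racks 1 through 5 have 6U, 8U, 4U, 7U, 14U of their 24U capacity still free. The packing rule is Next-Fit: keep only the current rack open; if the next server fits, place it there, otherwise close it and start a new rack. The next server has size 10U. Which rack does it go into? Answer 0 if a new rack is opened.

5

Next-Fit only looks at rack 5, which has 14U free.
10U fits there.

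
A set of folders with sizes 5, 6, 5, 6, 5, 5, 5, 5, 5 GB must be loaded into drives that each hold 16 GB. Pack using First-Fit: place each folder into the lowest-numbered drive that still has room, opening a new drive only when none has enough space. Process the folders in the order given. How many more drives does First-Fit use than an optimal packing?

First-Fit: [5,6,5] [6,5,5] [5,5,5] → 3 drives.
Total size 47 GB; any packing needs at least ⌈47/16⌉ = 3 drives.
So 3 is already optimal.

0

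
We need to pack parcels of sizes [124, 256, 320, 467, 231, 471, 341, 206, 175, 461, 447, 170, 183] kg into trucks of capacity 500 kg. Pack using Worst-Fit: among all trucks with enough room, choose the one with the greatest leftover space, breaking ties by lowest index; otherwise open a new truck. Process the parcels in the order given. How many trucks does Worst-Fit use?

9 trucks

Put 124 kg in truck 1; 376 kg remain.
Put 256 kg in truck 1; 120 kg remain.
Put 320 kg in truck 2; 180 kg remain.
Put 467 kg in truck 3; 33 kg remain.
Put 231 kg in truck 4; 269 kg remain.
Put 471 kg in truck 5; 29 kg remain.
Put 341 kg in truck 6; 159 kg remain.
Put 206 kg in truck 4; 63 kg remain.
Put 175 kg in truck 2; 5 kg remain.
Put 461 kg in truck 7; 39 kg remain.
Put 447 kg in truck 8; 53 kg remain.
Put 170 kg in truck 9; 330 kg remain.
Put 183 kg in truck 9; 147 kg remain.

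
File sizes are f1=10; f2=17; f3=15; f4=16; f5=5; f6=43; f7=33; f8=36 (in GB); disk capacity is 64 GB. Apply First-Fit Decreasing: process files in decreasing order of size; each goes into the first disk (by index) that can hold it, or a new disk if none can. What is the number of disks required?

3

Sorted descending: 43, 36, 33, 17, 16, 15, 10, 5.
43 GB → disk 1 (remaining 21 GB)
36 GB → disk 2 (remaining 28 GB)
33 GB → disk 3 (remaining 31 GB)
17 GB → disk 1 (remaining 4 GB)
16 GB → disk 2 (remaining 12 GB)
15 GB → disk 3 (remaining 16 GB)
10 GB → disk 2 (remaining 2 GB)
5 GB → disk 3 (remaining 11 GB)
Final disks: [43,17] [36,16,10] [33,15,5].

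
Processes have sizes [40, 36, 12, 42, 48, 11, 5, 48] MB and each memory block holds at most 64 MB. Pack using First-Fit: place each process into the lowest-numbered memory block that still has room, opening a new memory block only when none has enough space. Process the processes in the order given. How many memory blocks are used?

5

40 MB → memory block 1 (remaining 24 MB)
36 MB → memory block 2 (remaining 28 MB)
12 MB → memory block 1 (remaining 12 MB)
42 MB → memory block 3 (remaining 22 MB)
48 MB → memory block 4 (remaining 16 MB)
11 MB → memory block 1 (remaining 1 MB)
5 MB → memory block 2 (remaining 23 MB)
48 MB → memory block 5 (remaining 16 MB)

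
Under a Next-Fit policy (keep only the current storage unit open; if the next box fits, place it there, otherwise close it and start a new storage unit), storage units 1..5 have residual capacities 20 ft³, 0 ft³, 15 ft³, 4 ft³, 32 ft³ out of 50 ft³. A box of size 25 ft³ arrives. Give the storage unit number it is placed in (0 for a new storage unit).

5

Next-Fit only looks at storage unit 5, which has 32 ft³ free.
25 ft³ fits there.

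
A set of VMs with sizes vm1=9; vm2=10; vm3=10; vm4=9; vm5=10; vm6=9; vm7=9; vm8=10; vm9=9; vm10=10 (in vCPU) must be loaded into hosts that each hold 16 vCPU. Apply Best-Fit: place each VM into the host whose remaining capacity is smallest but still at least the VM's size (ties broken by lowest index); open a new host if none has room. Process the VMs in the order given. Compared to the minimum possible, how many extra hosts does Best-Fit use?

0

Best-Fit: [9] [10] [10] [9] [10] [9] [9] [10] [9] [10] → 10 hosts.
10 VMs exceed 8 vCPU (half the capacity), and no two of those can share a host, so at least 10 hosts are needed.
So 10 is already optimal.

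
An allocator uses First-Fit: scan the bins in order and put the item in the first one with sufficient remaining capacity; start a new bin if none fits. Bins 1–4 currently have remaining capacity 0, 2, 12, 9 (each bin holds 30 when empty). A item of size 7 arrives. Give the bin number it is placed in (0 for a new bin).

3

Bins with room: bin 3 (12), bin 4 (9).
The first with room is bin 3.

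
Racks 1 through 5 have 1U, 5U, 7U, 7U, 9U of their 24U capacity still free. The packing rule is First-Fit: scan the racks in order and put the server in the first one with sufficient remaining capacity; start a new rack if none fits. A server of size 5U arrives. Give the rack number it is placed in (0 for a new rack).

2

Racks with room: rack 2 (5U), rack 3 (7U), rack 4 (7U), rack 5 (9U).
The first with room is rack 2.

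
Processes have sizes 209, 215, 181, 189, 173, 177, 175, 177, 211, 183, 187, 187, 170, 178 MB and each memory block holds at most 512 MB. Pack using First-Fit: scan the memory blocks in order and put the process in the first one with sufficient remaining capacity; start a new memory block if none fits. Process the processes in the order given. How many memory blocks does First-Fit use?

Put 209 MB in memory block 1; 303 MB remain.
Put 215 MB in memory block 1; 88 MB remain.
Put 181 MB in memory block 2; 331 MB remain.
Put 189 MB in memory block 2; 142 MB remain.
Put 173 MB in memory block 3; 339 MB remain.
Put 177 MB in memory block 3; 162 MB remain.
Put 175 MB in memory block 4; 337 MB remain.
Put 177 MB in memory block 4; 160 MB remain.
Put 211 MB in memory block 5; 301 MB remain.
Put 183 MB in memory block 5; 118 MB remain.
Put 187 MB in memory block 6; 325 MB remain.
Put 187 MB in memory block 6; 138 MB remain.
Put 170 MB in memory block 7; 342 MB remain.
Put 178 MB in memory block 7; 164 MB remain.

7 memory blocks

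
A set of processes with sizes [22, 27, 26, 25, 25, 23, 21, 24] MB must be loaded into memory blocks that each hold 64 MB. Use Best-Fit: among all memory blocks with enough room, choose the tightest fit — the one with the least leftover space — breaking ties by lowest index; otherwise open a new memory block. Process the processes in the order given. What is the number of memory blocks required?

Put 22 MB in memory block 1; 42 MB remain.
Put 27 MB in memory block 1; 15 MB remain.
Put 26 MB in memory block 2; 38 MB remain.
Put 25 MB in memory block 2; 13 MB remain.
Put 25 MB in memory block 3; 39 MB remain.
Put 23 MB in memory block 3; 16 MB remain.
Put 21 MB in memory block 4; 43 MB remain.
Put 24 MB in memory block 4; 19 MB remain.
Final memory blocks: [22,27] [26,25] [25,23] [21,24].

4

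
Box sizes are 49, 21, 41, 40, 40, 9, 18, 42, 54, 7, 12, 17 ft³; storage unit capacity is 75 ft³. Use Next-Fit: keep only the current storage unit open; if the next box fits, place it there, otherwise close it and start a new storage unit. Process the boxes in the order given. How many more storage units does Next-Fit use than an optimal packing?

1

Next-Fit: [49,21] [41] [40] [40,9,18] [42] [54,7,12] [17] → 7 storage units.
6 boxes exceed 37.5 ft³ (half the capacity), and no two of those can share a storage unit, so at least 6 storage units are needed.
An optimal packing achieves that bound: [54,21] [49,18,7] [42,17,12] [41,9] [40] [40] → 6 storage units.
Excess: 7 − 6 = 1.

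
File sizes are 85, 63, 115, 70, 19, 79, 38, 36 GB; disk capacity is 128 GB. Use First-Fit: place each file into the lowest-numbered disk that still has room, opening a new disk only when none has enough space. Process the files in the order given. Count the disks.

5

85 GB → disk 1 (remaining 43 GB)
63 GB → disk 2 (remaining 65 GB)
115 GB → disk 3 (remaining 13 GB)
70 GB → disk 4 (remaining 58 GB)
19 GB → disk 1 (remaining 24 GB)
79 GB → disk 5 (remaining 49 GB)
38 GB → disk 2 (remaining 27 GB)
36 GB → disk 4 (remaining 22 GB)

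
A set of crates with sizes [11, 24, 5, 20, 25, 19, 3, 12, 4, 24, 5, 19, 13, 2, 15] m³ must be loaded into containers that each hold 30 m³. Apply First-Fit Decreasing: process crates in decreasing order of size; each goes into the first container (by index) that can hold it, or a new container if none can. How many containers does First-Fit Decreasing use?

Sorted descending: 25, 24, 24, 20, 19, 19, 15, 13, 12, 11, 5, 5, 4, 3, 2.
25 m³ → container 1 (remaining 5 m³)
24 m³ → container 2 (remaining 6 m³)
24 m³ → container 3 (remaining 6 m³)
20 m³ → container 4 (remaining 10 m³)
19 m³ → container 5 (remaining 11 m³)
19 m³ → container 6 (remaining 11 m³)
15 m³ → container 7 (remaining 15 m³)
13 m³ → container 7 (remaining 2 m³)
12 m³ → container 8 (remaining 18 m³)
11 m³ → container 5 (remaining 0 m³)
5 m³ → container 1 (remaining 0 m³)
5 m³ → container 2 (remaining 1 m³)
4 m³ → container 3 (remaining 2 m³)
3 m³ → container 4 (remaining 7 m³)
2 m³ → container 3 (remaining 0 m³)

8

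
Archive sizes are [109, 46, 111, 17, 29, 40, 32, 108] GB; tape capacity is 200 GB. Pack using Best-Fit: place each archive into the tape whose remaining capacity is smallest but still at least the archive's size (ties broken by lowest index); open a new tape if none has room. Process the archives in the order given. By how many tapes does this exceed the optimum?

0

Best-Fit: [109,46,17] [111,29,40] [32,108] → 3 tapes.
Total size 492 GB; any packing needs at least ⌈492/200⌉ = 3 tapes.
So 3 is already optimal.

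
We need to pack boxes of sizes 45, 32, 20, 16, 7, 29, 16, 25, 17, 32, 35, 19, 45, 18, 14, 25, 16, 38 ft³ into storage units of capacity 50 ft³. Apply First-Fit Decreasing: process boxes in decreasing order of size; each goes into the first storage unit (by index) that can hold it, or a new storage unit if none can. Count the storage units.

10 storage units

Sorted descending: 45, 45, 38, 35, 32, 32, 29, 25, 25, 20, 19, 18, 17, 16, 16, 16, 14, 7.
storage unit 1: place 45 ft³, 5 ft³ left
storage unit 2: place 45 ft³, 5 ft³ left
storage unit 3: place 38 ft³, 12 ft³ left
storage unit 4: place 35 ft³, 15 ft³ left
storage unit 5: place 32 ft³, 18 ft³ left
storage unit 6: place 32 ft³, 18 ft³ left
storage unit 7: place 29 ft³, 21 ft³ left
storage unit 8: place 25 ft³, 25 ft³ left
storage unit 8: place 25 ft³, 0 ft³ left
storage unit 7: place 20 ft³, 1 ft³ left
storage unit 9: place 19 ft³, 31 ft³ left
storage unit 5: place 18 ft³, 0 ft³ left
storage unit 6: place 17 ft³, 1 ft³ left
storage unit 9: place 16 ft³, 15 ft³ left
storage unit 10: place 16 ft³, 34 ft³ left
storage unit 10: place 16 ft³, 18 ft³ left
storage unit 4: place 14 ft³, 1 ft³ left
storage unit 3: place 7 ft³, 5 ft³ left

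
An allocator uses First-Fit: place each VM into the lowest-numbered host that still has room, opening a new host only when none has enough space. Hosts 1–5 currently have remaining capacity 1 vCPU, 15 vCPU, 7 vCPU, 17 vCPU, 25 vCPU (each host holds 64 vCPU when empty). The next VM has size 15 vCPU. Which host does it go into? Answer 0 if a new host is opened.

Hosts with room: host 2 (15 vCPU), host 4 (17 vCPU), host 5 (25 vCPU).
The first with room is host 2.

2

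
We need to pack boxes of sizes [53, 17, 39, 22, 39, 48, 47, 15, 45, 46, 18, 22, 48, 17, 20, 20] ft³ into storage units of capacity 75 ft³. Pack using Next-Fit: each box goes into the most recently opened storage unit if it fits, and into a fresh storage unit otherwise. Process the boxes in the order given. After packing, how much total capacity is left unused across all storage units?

159

53 ft³ → storage unit 1 (remaining 22 ft³)
17 ft³ → storage unit 1 (remaining 5 ft³)
39 ft³ → storage unit 2 (remaining 36 ft³)
22 ft³ → storage unit 2 (remaining 14 ft³)
39 ft³ → storage unit 3 (remaining 36 ft³)
48 ft³ → storage unit 4 (remaining 27 ft³)
47 ft³ → storage unit 5 (remaining 28 ft³)
15 ft³ → storage unit 5 (remaining 13 ft³)
45 ft³ → storage unit 6 (remaining 30 ft³)
46 ft³ → storage unit 7 (remaining 29 ft³)
18 ft³ → storage unit 7 (remaining 11 ft³)
22 ft³ → storage unit 8 (remaining 53 ft³)
48 ft³ → storage unit 8 (remaining 5 ft³)
17 ft³ → storage unit 9 (remaining 58 ft³)
20 ft³ → storage unit 9 (remaining 38 ft³)
20 ft³ → storage unit 9 (remaining 18 ft³)
9 storage units × 75 ft³ = 675 ft³; used 516 ft³; unused 159 ft³.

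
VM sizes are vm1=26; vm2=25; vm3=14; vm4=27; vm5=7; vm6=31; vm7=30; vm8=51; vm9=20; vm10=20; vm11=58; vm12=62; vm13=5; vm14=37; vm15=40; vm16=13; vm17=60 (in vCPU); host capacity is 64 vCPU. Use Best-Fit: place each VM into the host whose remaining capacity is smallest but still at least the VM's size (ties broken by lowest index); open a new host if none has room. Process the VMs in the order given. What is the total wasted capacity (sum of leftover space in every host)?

50

vm1 (26 vCPU) → host 1 (remaining 38 vCPU)
vm2 (25 vCPU) → host 1 (remaining 13 vCPU)
vm3 (14 vCPU) → host 2 (remaining 50 vCPU)
vm4 (27 vCPU) → host 2 (remaining 23 vCPU)
vm5 (7 vCPU) → host 1 (remaining 6 vCPU)
vm6 (31 vCPU) → host 3 (remaining 33 vCPU)
vm7 (30 vCPU) → host 3 (remaining 3 vCPU)
vm8 (51 vCPU) → host 4 (remaining 13 vCPU)
vm9 (20 vCPU) → host 2 (remaining 3 vCPU)
vm10 (20 vCPU) → host 5 (remaining 44 vCPU)
vm11 (58 vCPU) → host 6 (remaining 6 vCPU)
vm12 (62 vCPU) → host 7 (remaining 2 vCPU)
vm13 (5 vCPU) → host 1 (remaining 1 vCPU)
vm14 (37 vCPU) → host 5 (remaining 7 vCPU)
vm15 (40 vCPU) → host 8 (remaining 24 vCPU)
vm16 (13 vCPU) → host 4 (remaining 0 vCPU)
vm17 (60 vCPU) → host 9 (remaining 4 vCPU)
9 hosts × 64 vCPU = 576 vCPU; used 526 vCPU; unused 50 vCPU.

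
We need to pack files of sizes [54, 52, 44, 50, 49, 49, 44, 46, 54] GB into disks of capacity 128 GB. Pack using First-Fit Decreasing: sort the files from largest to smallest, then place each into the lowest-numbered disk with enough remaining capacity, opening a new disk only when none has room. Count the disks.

5 disks

Sorted descending: 54, 54, 52, 50, 49, 49, 46, 44, 44.
54 GB → disk 1 (remaining 74 GB)
54 GB → disk 1 (remaining 20 GB)
52 GB → disk 2 (remaining 76 GB)
50 GB → disk 2 (remaining 26 GB)
49 GB → disk 3 (remaining 79 GB)
49 GB → disk 3 (remaining 30 GB)
46 GB → disk 4 (remaining 82 GB)
44 GB → disk 4 (remaining 38 GB)
44 GB → disk 5 (remaining 84 GB)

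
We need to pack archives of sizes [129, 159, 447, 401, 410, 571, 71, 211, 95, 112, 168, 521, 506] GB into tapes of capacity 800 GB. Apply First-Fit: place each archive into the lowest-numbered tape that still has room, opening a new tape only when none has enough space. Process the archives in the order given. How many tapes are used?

6

tape 1: place 129 GB, 671 GB left
tape 1: place 159 GB, 512 GB left
tape 1: place 447 GB, 65 GB left
tape 2: place 401 GB, 399 GB left
tape 3: place 410 GB, 390 GB left
tape 4: place 571 GB, 229 GB left
tape 2: place 71 GB, 328 GB left
tape 2: place 211 GB, 117 GB left
tape 2: place 95 GB, 22 GB left
tape 3: place 112 GB, 278 GB left
tape 3: place 168 GB, 110 GB left
tape 5: place 521 GB, 279 GB left
tape 6: place 506 GB, 294 GB left
Final tapes: [129,159,447] [401,71,211,95] [410,112,168] [571] [521] [506].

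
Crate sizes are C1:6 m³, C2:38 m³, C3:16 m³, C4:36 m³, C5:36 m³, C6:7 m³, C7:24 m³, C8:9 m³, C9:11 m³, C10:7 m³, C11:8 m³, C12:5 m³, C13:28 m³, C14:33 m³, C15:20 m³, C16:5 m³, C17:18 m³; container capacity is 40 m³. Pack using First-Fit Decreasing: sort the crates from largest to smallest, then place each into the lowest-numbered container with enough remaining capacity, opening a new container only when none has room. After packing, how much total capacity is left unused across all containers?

Sorted descending: 38, 36, 36, 33, 28, 24, 20, 18, 16, 11, 9, 8, 7, 7, 6, 5, 5.
38 m³ → container 1 (remaining 2 m³)
36 m³ → container 2 (remaining 4 m³)
36 m³ → container 3 (remaining 4 m³)
33 m³ → container 4 (remaining 7 m³)
28 m³ → container 5 (remaining 12 m³)
24 m³ → container 6 (remaining 16 m³)
20 m³ → container 7 (remaining 20 m³)
18 m³ → container 7 (remaining 2 m³)
16 m³ → container 6 (remaining 0 m³)
11 m³ → container 5 (remaining 1 m³)
9 m³ → container 8 (remaining 31 m³)
8 m³ → container 8 (remaining 23 m³)
7 m³ → container 4 (remaining 0 m³)
7 m³ → container 8 (remaining 16 m³)
6 m³ → container 8 (remaining 10 m³)
5 m³ → container 8 (remaining 5 m³)
5 m³ → container 8 (remaining 0 m³)
8 containers × 40 m³ = 320 m³; used 307 m³; unused 13 m³.

13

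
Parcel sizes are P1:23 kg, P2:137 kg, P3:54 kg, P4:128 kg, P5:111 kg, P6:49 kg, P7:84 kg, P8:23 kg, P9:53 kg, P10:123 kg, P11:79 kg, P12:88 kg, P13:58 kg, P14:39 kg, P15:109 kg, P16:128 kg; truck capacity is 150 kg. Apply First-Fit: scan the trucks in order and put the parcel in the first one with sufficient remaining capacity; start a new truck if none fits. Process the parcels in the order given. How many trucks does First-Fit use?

10

P1 (23 kg) → truck 1 (remaining 127 kg)
P2 (137 kg) → truck 2 (remaining 13 kg)
P3 (54 kg) → truck 1 (remaining 73 kg)
P4 (128 kg) → truck 3 (remaining 22 kg)
P5 (111 kg) → truck 4 (remaining 39 kg)
P6 (49 kg) → truck 1 (remaining 24 kg)
P7 (84 kg) → truck 5 (remaining 66 kg)
P8 (23 kg) → truck 1 (remaining 1 kg)
P9 (53 kg) → truck 5 (remaining 13 kg)
P10 (123 kg) → truck 6 (remaining 27 kg)
P11 (79 kg) → truck 7 (remaining 71 kg)
P12 (88 kg) → truck 8 (remaining 62 kg)
P13 (58 kg) → truck 7 (remaining 13 kg)
P14 (39 kg) → truck 4 (remaining 0 kg)
P15 (109 kg) → truck 9 (remaining 41 kg)
P16 (128 kg) → truck 10 (remaining 22 kg)
Final trucks: [23,54,49,23] [137] [128] [111,39] [84,53] [123] [79,58] [88] [109] [128].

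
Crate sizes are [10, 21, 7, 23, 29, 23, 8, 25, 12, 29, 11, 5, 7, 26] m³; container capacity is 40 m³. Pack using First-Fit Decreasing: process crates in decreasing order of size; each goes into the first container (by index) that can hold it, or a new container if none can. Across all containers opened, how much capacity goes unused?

Sorted descending: 29, 29, 26, 25, 23, 23, 21, 12, 11, 10, 8, 7, 7, 5.
Put 29 m³ in container 1; 11 m³ remain.
Put 29 m³ in container 2; 11 m³ remain.
Put 26 m³ in container 3; 14 m³ remain.
Put 25 m³ in container 4; 15 m³ remain.
Put 23 m³ in container 5; 17 m³ remain.
Put 23 m³ in container 6; 17 m³ remain.
Put 21 m³ in container 7; 19 m³ remain.
Put 12 m³ in container 3; 2 m³ remain.
Put 11 m³ in container 1; 0 m³ remain.
Put 10 m³ in container 2; 1 m³ remain.
Put 8 m³ in container 4; 7 m³ remain.
Put 7 m³ in container 4; 0 m³ remain.
Put 7 m³ in container 5; 10 m³ remain.
Put 5 m³ in container 5; 5 m³ remain.
7 containers × 40 m³ = 280 m³; used 236 m³; unused 44 m³.

44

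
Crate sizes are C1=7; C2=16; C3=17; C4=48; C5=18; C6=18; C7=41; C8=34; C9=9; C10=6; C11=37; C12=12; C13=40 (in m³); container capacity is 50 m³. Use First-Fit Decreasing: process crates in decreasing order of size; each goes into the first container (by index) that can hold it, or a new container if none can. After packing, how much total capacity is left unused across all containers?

Sorted descending: 48, 41, 40, 37, 34, 18, 18, 17, 16, 12, 9, 7, 6.
Put 48 m³ in container 1; 2 m³ remain.
Put 41 m³ in container 2; 9 m³ remain.
Put 40 m³ in container 3; 10 m³ remain.
Put 37 m³ in container 4; 13 m³ remain.
Put 34 m³ in container 5; 16 m³ remain.
Put 18 m³ in container 6; 32 m³ remain.
Put 18 m³ in container 6; 14 m³ remain.
Put 17 m³ in container 7; 33 m³ remain.
Put 16 m³ in container 5; 0 m³ remain.
Put 12 m³ in container 4; 1 m³ remain.
Put 9 m³ in container 2; 0 m³ remain.
Put 7 m³ in container 3; 3 m³ remain.
Put 6 m³ in container 6; 8 m³ remain.
7 containers × 50 m³ = 350 m³; used 303 m³; unused 47 m³.

47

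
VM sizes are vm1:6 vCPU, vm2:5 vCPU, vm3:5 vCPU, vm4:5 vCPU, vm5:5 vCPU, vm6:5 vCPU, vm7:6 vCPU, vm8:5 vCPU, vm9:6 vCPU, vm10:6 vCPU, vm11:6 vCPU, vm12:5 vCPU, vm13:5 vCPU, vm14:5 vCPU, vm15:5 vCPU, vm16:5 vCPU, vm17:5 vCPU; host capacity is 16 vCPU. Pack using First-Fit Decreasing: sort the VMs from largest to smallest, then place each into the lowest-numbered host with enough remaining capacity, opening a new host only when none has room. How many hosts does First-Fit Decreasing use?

Sorted descending: 6, 6, 6, 6, 6, 5, 5, 5, 5, 5, 5, 5, 5, 5, 5, 5, 5.
Put 6 vCPU in host 1; 10 vCPU remain.
Put 6 vCPU in host 1; 4 vCPU remain.
Put 6 vCPU in host 2; 10 vCPU remain.
Put 6 vCPU in host 2; 4 vCPU remain.
Put 6 vCPU in host 3; 10 vCPU remain.
Put 5 vCPU in host 3; 5 vCPU remain.
Put 5 vCPU in host 3; 0 vCPU remain.
Put 5 vCPU in host 4; 11 vCPU remain.
Put 5 vCPU in host 4; 6 vCPU remain.
Put 5 vCPU in host 4; 1 vCPU remain.
Put 5 vCPU in host 5; 11 vCPU remain.
Put 5 vCPU in host 5; 6 vCPU remain.
Put 5 vCPU in host 5; 1 vCPU remain.
Put 5 vCPU in host 6; 11 vCPU remain.
Put 5 vCPU in host 6; 6 vCPU remain.
Put 5 vCPU in host 6; 1 vCPU remain.
Put 5 vCPU in host 7; 11 vCPU remain.

7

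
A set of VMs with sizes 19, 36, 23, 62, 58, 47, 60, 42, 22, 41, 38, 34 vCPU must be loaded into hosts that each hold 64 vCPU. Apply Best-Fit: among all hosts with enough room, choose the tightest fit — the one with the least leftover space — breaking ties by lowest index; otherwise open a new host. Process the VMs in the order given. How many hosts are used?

9 hosts

19 vCPU → host 1 (remaining 45 vCPU)
36 vCPU → host 1 (remaining 9 vCPU)
23 vCPU → host 2 (remaining 41 vCPU)
62 vCPU → host 3 (remaining 2 vCPU)
58 vCPU → host 4 (remaining 6 vCPU)
47 vCPU → host 5 (remaining 17 vCPU)
60 vCPU → host 6 (remaining 4 vCPU)
42 vCPU → host 7 (remaining 22 vCPU)
22 vCPU → host 7 (remaining 0 vCPU)
41 vCPU → host 2 (remaining 0 vCPU)
38 vCPU → host 8 (remaining 26 vCPU)
34 vCPU → host 9 (remaining 30 vCPU)
Final hosts: [19,36] [23,41] [62] [58] [47] [60] [42,22] [38] [34].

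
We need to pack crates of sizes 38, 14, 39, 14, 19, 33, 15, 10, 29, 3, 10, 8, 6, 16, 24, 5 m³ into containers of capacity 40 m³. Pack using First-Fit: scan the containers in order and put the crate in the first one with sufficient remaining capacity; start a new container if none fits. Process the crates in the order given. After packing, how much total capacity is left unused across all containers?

37

Put 38 m³ in container 1; 2 m³ remain.
Put 14 m³ in container 2; 26 m³ remain.
Put 39 m³ in container 3; 1 m³ remain.
Put 14 m³ in container 2; 12 m³ remain.
Put 19 m³ in container 4; 21 m³ remain.
Put 33 m³ in container 5; 7 m³ remain.
Put 15 m³ in container 4; 6 m³ remain.
Put 10 m³ in container 2; 2 m³ remain.
Put 29 m³ in container 6; 11 m³ remain.
Put 3 m³ in container 4; 3 m³ remain.
Put 10 m³ in container 6; 1 m³ remain.
Put 8 m³ in container 7; 32 m³ remain.
Put 6 m³ in container 5; 1 m³ remain.
Put 16 m³ in container 7; 16 m³ remain.
Put 24 m³ in container 8; 16 m³ remain.
Put 5 m³ in container 7; 11 m³ remain.
8 containers × 40 m³ = 320 m³; used 283 m³; unused 37 m³.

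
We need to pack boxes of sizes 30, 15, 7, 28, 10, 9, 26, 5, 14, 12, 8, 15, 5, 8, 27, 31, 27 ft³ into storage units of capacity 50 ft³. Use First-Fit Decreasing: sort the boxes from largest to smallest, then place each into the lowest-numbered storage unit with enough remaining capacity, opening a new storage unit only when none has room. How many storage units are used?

6 storage units

Sorted descending: 31, 30, 28, 27, 27, 26, 15, 15, 14, 12, 10, 9, 8, 8, 7, 5, 5.
storage unit 1: place 31 ft³, 19 ft³ left
storage unit 2: place 30 ft³, 20 ft³ left
storage unit 3: place 28 ft³, 22 ft³ left
storage unit 4: place 27 ft³, 23 ft³ left
storage unit 5: place 27 ft³, 23 ft³ left
storage unit 6: place 26 ft³, 24 ft³ left
storage unit 1: place 15 ft³, 4 ft³ left
storage unit 2: place 15 ft³, 5 ft³ left
storage unit 3: place 14 ft³, 8 ft³ left
storage unit 4: place 12 ft³, 11 ft³ left
storage unit 4: place 10 ft³, 1 ft³ left
storage unit 5: place 9 ft³, 14 ft³ left
storage unit 3: place 8 ft³, 0 ft³ left
storage unit 5: place 8 ft³, 6 ft³ left
storage unit 6: place 7 ft³, 17 ft³ left
storage unit 2: place 5 ft³, 0 ft³ left
storage unit 5: place 5 ft³, 1 ft³ left
Final storage units: [31,15] [30,15,5] [28,14,8] [27,12,10] [27,9,8,5] [26,7].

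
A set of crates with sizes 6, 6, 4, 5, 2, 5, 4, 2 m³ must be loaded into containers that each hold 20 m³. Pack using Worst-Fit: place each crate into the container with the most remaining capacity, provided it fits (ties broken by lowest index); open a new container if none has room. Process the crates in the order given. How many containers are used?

2

6 m³ → container 1 (remaining 14 m³)
6 m³ → container 1 (remaining 8 m³)
4 m³ → container 1 (remaining 4 m³)
5 m³ → container 2 (remaining 15 m³)
2 m³ → container 2 (remaining 13 m³)
5 m³ → container 2 (remaining 8 m³)
4 m³ → container 2 (remaining 4 m³)
2 m³ → container 1 (remaining 2 m³)
Final containers: [6,6,4,2] [5,2,5,4].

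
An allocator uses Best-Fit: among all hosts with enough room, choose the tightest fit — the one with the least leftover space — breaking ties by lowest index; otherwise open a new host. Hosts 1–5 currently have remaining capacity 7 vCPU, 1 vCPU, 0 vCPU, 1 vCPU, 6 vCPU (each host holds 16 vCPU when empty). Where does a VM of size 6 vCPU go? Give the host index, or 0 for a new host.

Hosts with room: host 1 (7 vCPU), host 5 (6 vCPU).
Tightest fit is host 5 with 6 vCPU free.

5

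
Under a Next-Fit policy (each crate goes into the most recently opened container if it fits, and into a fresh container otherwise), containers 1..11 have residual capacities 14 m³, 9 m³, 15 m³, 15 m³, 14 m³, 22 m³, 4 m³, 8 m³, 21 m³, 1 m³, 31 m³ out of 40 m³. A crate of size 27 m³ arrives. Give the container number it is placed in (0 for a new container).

11

Next-Fit only looks at container 11, which has 31 m³ free.
27 m³ fits there.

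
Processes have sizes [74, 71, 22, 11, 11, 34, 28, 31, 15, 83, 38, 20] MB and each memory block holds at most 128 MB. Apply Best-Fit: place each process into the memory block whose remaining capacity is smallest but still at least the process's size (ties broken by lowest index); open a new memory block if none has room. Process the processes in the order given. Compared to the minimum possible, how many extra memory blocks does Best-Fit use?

0

Best-Fit: [74,22,11,11] [71,34,15] [28,31,20] [83,38] → 4 memory blocks.
Total size 438 MB; any packing needs at least ⌈438/128⌉ = 4 memory blocks.
So 4 is already optimal.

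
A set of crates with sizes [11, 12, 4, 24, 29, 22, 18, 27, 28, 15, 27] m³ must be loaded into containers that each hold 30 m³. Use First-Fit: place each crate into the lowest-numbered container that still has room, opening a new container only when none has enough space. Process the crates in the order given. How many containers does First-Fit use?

Put 11 m³ in container 1; 19 m³ remain.
Put 12 m³ in container 1; 7 m³ remain.
Put 4 m³ in container 1; 3 m³ remain.
Put 24 m³ in container 2; 6 m³ remain.
Put 29 m³ in container 3; 1 m³ remain.
Put 22 m³ in container 4; 8 m³ remain.
Put 18 m³ in container 5; 12 m³ remain.
Put 27 m³ in container 6; 3 m³ remain.
Put 28 m³ in container 7; 2 m³ remain.
Put 15 m³ in container 8; 15 m³ remain.
Put 27 m³ in container 9; 3 m³ remain.
Final containers: [11,12,4] [24] [29] [22] [18] [27] [28] [15] [27].

9 containers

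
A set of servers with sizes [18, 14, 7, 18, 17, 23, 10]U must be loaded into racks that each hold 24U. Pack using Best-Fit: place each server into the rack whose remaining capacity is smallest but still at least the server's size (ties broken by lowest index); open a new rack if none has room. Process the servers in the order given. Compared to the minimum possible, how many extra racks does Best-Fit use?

1

Best-Fit: [18] [14,7] [18] [17] [23] [10] → 6 racks.
Total size 107U; any packing needs at least ⌈107/24⌉ = 5 racks.
An optimal packing achieves that bound: [23] [18] [18] [17,7] [14,10] → 5 racks.
Excess: 6 − 5 = 1.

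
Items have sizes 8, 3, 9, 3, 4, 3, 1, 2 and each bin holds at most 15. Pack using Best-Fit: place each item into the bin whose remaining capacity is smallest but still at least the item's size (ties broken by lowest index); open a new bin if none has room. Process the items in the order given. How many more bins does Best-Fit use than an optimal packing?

0

Best-Fit: [8,3,3,1] [9,4,2] [3] → 3 bins.
Total size 33; any packing needs at least ⌈33/15⌉ = 3 bins.
So 3 is already optimal.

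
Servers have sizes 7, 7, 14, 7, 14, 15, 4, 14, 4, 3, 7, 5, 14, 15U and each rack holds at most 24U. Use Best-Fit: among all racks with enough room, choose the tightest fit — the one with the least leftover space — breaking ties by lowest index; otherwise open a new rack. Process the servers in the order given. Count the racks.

7 racks

7U → rack 1 (remaining 17U)
7U → rack 1 (remaining 10U)
14U → rack 2 (remaining 10U)
7U → rack 1 (remaining 3U)
14U → rack 3 (remaining 10U)
15U → rack 4 (remaining 9U)
4U → rack 4 (remaining 5U)
14U → rack 5 (remaining 10U)
4U → rack 4 (remaining 1U)
3U → rack 1 (remaining 0U)
7U → rack 2 (remaining 3U)
5U → rack 3 (remaining 5U)
14U → rack 6 (remaining 10U)
15U → rack 7 (remaining 9U)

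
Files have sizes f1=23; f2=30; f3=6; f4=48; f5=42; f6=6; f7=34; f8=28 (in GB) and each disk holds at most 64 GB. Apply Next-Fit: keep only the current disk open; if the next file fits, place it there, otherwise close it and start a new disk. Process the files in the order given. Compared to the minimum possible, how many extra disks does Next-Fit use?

0

Next-Fit: [23,30,6] [48] [42,6] [34,28] → 4 disks.
Total size 217 GB; any packing needs at least ⌈217/64⌉ = 4 disks.
So 4 is already optimal.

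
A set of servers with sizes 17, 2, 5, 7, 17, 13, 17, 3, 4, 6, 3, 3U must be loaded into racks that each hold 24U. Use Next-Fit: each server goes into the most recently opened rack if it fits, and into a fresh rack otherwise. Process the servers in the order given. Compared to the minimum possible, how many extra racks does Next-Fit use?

0

Next-Fit: [17,2,5] [7,17] [13] [17,3,4] [6,3,3] → 5 racks.
Total size 97U; any packing needs at least ⌈97/24⌉ = 5 racks.
So 5 is already optimal.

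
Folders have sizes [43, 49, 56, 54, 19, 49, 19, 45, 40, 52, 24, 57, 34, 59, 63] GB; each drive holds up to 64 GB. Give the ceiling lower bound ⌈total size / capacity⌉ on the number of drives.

11

Total size = 43 + 49 + 56 + 54 + 19 + 49 + 19 + 45 + 40 + 52 + 24 + 57 + 34 + 59 + 63 = 663 GB.
⌈663 / 64⌉ = 11.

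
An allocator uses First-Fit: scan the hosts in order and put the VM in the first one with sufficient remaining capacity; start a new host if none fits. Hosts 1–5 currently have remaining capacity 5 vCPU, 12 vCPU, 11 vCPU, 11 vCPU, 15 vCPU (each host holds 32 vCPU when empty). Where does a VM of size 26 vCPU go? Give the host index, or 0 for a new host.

0

No host has ≥ 26 vCPU free, so a new host is opened.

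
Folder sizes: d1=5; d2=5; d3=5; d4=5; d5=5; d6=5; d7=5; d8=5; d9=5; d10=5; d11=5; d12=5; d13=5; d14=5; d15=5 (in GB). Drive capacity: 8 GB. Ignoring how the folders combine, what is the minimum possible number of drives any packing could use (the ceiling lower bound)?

10

Total size = 5 + 5 + 5 + 5 + 5 + 5 + 5 + 5 + 5 + 5 + 5 + 5 + 5 + 5 + 5 = 75 GB.
⌈75 / 8⌉ = 10.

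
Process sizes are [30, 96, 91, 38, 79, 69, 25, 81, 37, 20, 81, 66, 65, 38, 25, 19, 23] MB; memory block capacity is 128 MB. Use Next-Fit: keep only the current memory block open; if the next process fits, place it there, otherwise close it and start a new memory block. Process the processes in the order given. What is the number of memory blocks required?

memory block 1: place 30 MB, 98 MB left
memory block 1: place 96 MB, 2 MB left
memory block 2: place 91 MB, 37 MB left
memory block 3: place 38 MB, 90 MB left
memory block 3: place 79 MB, 11 MB left
memory block 4: place 69 MB, 59 MB left
memory block 4: place 25 MB, 34 MB left
memory block 5: place 81 MB, 47 MB left
memory block 5: place 37 MB, 10 MB left
memory block 6: place 20 MB, 108 MB left
memory block 6: place 81 MB, 27 MB left
memory block 7: place 66 MB, 62 MB left
memory block 8: place 65 MB, 63 MB left
memory block 8: place 38 MB, 25 MB left
memory block 8: place 25 MB, 0 MB left
memory block 9: place 19 MB, 109 MB left
memory block 9: place 23 MB, 86 MB left
Final memory blocks: [30,96] [91] [38,79] [69,25] [81,37] [20,81] [66] [65,38,25] [19,23].

9 memory blocks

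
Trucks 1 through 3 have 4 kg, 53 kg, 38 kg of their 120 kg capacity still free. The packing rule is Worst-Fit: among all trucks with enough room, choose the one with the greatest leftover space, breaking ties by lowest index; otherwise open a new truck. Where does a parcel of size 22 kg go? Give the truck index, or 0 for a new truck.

2

Trucks with room: truck 2 (53 kg), truck 3 (38 kg).
Most room is truck 2 with 53 kg free.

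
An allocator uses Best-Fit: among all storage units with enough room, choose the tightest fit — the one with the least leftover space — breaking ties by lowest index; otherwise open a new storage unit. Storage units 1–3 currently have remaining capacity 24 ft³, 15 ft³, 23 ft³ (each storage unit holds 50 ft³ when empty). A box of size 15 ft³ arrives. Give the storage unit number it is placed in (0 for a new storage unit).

Storage units with room: storage unit 1 (24 ft³), storage unit 2 (15 ft³), storage unit 3 (23 ft³).
Tightest fit is storage unit 2 with 15 ft³ free.

2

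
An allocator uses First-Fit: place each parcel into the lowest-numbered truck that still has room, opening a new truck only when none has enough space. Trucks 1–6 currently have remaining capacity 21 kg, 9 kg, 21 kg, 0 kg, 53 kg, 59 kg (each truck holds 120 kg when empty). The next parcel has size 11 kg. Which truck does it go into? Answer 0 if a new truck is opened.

Trucks with room: truck 1 (21 kg), truck 3 (21 kg), truck 5 (53 kg), truck 6 (59 kg).
The first with room is truck 1.

1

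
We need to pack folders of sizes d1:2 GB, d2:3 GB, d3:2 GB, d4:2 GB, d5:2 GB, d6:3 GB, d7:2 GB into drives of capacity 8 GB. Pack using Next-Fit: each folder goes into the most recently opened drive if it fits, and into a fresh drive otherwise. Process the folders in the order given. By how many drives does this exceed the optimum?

Next-Fit: [2,3,2] [2,2,3] [2] → 3 drives.
Total size 16 GB; any packing needs at least ⌈16/8⌉ = 2 drives.
An optimal packing achieves that bound: [3,3,2] [2,2,2,2] → 2 drives.
Excess: 3 − 2 = 1.

1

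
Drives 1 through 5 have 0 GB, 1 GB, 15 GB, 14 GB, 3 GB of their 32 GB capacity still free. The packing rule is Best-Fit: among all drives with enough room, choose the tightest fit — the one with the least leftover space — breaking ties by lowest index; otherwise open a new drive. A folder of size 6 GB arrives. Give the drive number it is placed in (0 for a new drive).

Drives with room: drive 3 (15 GB), drive 4 (14 GB).
Tightest fit is drive 4 with 14 GB free.

4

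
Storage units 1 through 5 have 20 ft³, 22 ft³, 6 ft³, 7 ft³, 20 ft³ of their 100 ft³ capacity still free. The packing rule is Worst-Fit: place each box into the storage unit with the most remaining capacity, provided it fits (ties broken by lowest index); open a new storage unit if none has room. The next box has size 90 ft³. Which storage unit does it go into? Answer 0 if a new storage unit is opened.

No storage unit has ≥ 90 ft³ free, so a new storage unit is opened.

0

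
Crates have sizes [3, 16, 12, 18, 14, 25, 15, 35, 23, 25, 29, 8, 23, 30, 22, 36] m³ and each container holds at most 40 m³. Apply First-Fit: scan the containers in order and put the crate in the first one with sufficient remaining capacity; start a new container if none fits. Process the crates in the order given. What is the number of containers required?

11 containers

container 1: place 3 m³, 37 m³ left
container 1: place 16 m³, 21 m³ left
container 1: place 12 m³, 9 m³ left
container 2: place 18 m³, 22 m³ left
container 2: place 14 m³, 8 m³ left
container 3: place 25 m³, 15 m³ left
container 3: place 15 m³, 0 m³ left
container 4: place 35 m³, 5 m³ left
container 5: place 23 m³, 17 m³ left
container 6: place 25 m³, 15 m³ left
container 7: place 29 m³, 11 m³ left
container 1: place 8 m³, 1 m³ left
container 8: place 23 m³, 17 m³ left
container 9: place 30 m³, 10 m³ left
container 10: place 22 m³, 18 m³ left
container 11: place 36 m³, 4 m³ left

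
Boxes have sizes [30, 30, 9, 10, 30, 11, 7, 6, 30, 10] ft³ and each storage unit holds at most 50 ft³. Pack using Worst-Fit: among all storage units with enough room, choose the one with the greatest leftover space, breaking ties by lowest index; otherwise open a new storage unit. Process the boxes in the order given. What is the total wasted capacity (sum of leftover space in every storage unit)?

27

storage unit 1: place 30 ft³, 20 ft³ left
storage unit 2: place 30 ft³, 20 ft³ left
storage unit 1: place 9 ft³, 11 ft³ left
storage unit 2: place 10 ft³, 10 ft³ left
storage unit 3: place 30 ft³, 20 ft³ left
storage unit 3: place 11 ft³, 9 ft³ left
storage unit 1: place 7 ft³, 4 ft³ left
storage unit 2: place 6 ft³, 4 ft³ left
storage unit 4: place 30 ft³, 20 ft³ left
storage unit 4: place 10 ft³, 10 ft³ left
4 storage units × 50 ft³ = 200 ft³; used 173 ft³; unused 27 ft³.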